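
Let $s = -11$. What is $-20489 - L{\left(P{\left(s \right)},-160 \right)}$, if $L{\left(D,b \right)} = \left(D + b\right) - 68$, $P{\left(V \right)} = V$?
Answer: $-20250$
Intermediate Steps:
$L{\left(D,b \right)} = -68 + D + b$ ($L{\left(D,b \right)} = \left(D + b\right) - 68 = -68 + D + b$)
$-20489 - L{\left(P{\left(s \right)},-160 \right)} = -20489 - \left(-68 - 11 - 160\right) = -20489 - -239 = -20489 + 239 = -20250$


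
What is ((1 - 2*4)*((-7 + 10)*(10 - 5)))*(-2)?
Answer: 210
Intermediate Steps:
((1 - 2*4)*((-7 + 10)*(10 - 5)))*(-2) = ((1 - 8)*(3*5))*(-2) = -7*15*(-2) = -105*(-2) = 210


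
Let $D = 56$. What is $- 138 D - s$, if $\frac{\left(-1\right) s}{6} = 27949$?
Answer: $159966$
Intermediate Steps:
$s = -167694$ ($s = \left(-6\right) 27949 = -167694$)
$- 138 D - s = \left(-138\right) 56 - -167694 = -7728 + 167694 = 159966$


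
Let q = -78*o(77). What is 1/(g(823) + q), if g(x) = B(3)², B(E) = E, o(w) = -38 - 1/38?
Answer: 19/56526 ≈ 0.00033613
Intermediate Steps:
o(w) = -1445/38 (o(w) = -38 - 1*1/38 = -38 - 1/38 = -1445/38)
g(x) = 9 (g(x) = 3² = 9)
q = 56355/19 (q = -78*(-1445/38) = 56355/19 ≈ 2966.1)
1/(g(823) + q) = 1/(9 + 56355/19) = 1/(56526/19) = 19/56526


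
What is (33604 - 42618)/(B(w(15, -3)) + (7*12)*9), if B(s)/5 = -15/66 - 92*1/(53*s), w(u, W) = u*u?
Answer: -472964580/39605671 ≈ -11.942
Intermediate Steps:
w(u, W) = u²
B(s) = -25/22 - 460/(53*s) (B(s) = 5*(-15/66 - 92*1/(53*s)) = 5*(-15*1/66 - 92/(53*s)) = 5*(-5/22 - 92/(53*s)) = -25/22 - 460/(53*s))
(33604 - 42618)/(B(w(15, -3)) + (7*12)*9) = (33604 - 42618)/(5*(-2024 - 265*15²)/(1166*(15²)) + (7*12)*9) = -9014/((5/1166)*(-2024 - 265*225)/225 + 84*9) = -9014/((5/1166)*(1/225)*(-2024 - 59625) + 756) = -9014/((5/1166)*(1/225)*(-61649) + 756) = -9014/(-61649/52470 + 756) = -9014/39605671/52470 = -9014*52470/39605671 = -472964580/39605671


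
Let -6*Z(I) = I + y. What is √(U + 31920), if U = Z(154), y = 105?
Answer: √1147566/6 ≈ 178.54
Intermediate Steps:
Z(I) = -35/2 - I/6 (Z(I) = -(I + 105)/6 = -(105 + I)/6 = -35/2 - I/6)
U = -259/6 (U = -35/2 - ⅙*154 = -35/2 - 77/3 = -259/6 ≈ -43.167)
√(U + 31920) = √(-259/6 + 31920) = √(191261/6) = √1147566/6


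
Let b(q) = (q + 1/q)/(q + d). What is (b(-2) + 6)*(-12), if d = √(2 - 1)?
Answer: -102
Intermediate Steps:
d = 1 (d = √1 = 1)
b(q) = (q + 1/q)/(1 + q) (b(q) = (q + 1/q)/(q + 1) = (q + 1/q)/(1 + q))
(b(-2) + 6)*(-12) = ((1 + (-2)²)/((-2)*(1 - 2)) + 6)*(-12) = (-½*(1 + 4)/(-1) + 6)*(-12) = (-½*(-1)*5 + 6)*(-12) = (5/2 + 6)*(-12) = (17/2)*(-12) = -102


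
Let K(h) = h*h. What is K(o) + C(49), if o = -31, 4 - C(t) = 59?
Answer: 906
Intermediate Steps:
C(t) = -55 (C(t) = 4 - 1*59 = 4 - 59 = -55)
K(h) = h**2
K(o) + C(49) = (-31)**2 - 55 = 961 - 55 = 906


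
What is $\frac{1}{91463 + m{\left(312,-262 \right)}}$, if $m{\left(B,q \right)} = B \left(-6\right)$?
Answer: $\frac{1}{89591} \approx 1.1162 \cdot 10^{-5}$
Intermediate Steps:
$m{\left(B,q \right)} = - 6 B$
$\frac{1}{91463 + m{\left(312,-262 \right)}} = \frac{1}{91463 - 1872} = \frac{1}{89591}$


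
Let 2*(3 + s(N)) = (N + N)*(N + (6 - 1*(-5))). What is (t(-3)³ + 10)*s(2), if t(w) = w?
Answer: -391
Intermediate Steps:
s(N) = -3 + N*(11 + N) (s(N) = -3 + ((N + N)*(N + (6 - 1*(-5))))/2 = -3 + ((2*N)*(N + (6 + 5)))/2 = -3 + ((2*N)*(N + 11))/2 = -3 + ((2*N)*(11 + N))/2 = -3 + (2*N*(11 + N))/2 = -3 + N*(11 + N))
(t(-3)³ + 10)*s(2) = ((-3)³ + 10)*(-3 + 2² + 11*2) = (-27 + 10)*(-3 + 4 + 22) = -17*23 = -391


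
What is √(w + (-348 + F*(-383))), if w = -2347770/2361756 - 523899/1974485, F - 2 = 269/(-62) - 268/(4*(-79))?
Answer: √200746519143533610571311135991165/951691970630945 ≈ 14.888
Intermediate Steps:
F = -7301/4898 (F = 2 + (269/(-62) - 268/(4*(-79))) = 2 + (269*(-1/62) - 268/(-316)) = 2 + (-269/62 - 268*(-1/316)) = 2 + (-269/62 + 67/79) = 2 - 17097/4898 = -7301/4898 ≈ -1.4906)
w = -978826375849/777208632610 (w = -2347770*1/2361756 - 523899*1/1974485 = -391295/393626 - 523899/1974485 = -978826375849/777208632610 ≈ -1.2594)
√(w + (-348 + F*(-383))) = √(-978826375849/777208632610 + (-348 - 7301/4898*(-383))) = √(-978826375849/777208632610 + (-348 + 2796283/4898)) = √(-978826375849/777208632610 + 1091779/4898) = √(210936443028351197/951691970630945) = √200746519143533610571311135991165/951691970630945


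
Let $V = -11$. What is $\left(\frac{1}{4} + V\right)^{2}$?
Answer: $\frac{1849}{16} \approx 115.56$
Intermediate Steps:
$\left(\frac{1}{4} + V\right)^{2} = \left(\frac{1}{4} - 11\right)^{2} = \left(- \frac{43}{4}\right)^{2} = \frac{1849}{16}$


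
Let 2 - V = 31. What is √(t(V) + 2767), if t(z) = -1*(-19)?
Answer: √2786 ≈ 52.783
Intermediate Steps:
V = -29 (V = 2 - 1*31 = 2 - 31 = -29)
t(z) = 19
√(t(V) + 2767) = √(19 + 2767) = √2786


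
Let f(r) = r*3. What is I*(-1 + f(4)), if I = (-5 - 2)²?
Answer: 539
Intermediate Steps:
f(r) = 3*r
I = 49 (I = (-7)² = 49)
I*(-1 + f(4)) = 49*(-1 + 3*4) = 49*(-1 + 12) = 49*11 = 539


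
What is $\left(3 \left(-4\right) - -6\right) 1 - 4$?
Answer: $-10$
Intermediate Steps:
$\left(3 \left(-4\right) - -6\right) 1 - 4 = \left(-12 + 6\right) 1 - 4 = \left(-6\right) 1 - 4 = -6 - 4 = -10$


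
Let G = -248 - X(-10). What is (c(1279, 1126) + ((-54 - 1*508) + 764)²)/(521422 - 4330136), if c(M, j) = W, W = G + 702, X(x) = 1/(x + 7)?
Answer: -123775/11426142 ≈ -0.010833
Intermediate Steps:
X(x) = 1/(7 + x)
G = -743/3 (G = -248 - 1/(7 - 10) = -248 - 1/(-3) = -248 - 1*(-⅓) = -248 + ⅓ = -743/3 ≈ -247.67)
W = 1363/3 (W = -743/3 + 702 = 1363/3 ≈ 454.33)
c(M, j) = 1363/3
(c(1279, 1126) + ((-54 - 1*508) + 764)²)/(521422 - 4330136) = (1363/3 + ((-54 - 1*508) + 764)²)/(521422 - 4330136) = (1363/3 + ((-54 - 508) + 764)²)/(-3808714) = (1363/3 + (-562 + 764)²)*(-1/3808714) = (1363/3 + 202²)*(-1/3808714) = (1363/3 + 40804)*(-1/3808714) = (123775/3)*(-1/3808714) = -123775/11426142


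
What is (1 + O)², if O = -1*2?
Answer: 1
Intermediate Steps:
O = -2
(1 + O)² = (1 - 2)² = (-1)² = 1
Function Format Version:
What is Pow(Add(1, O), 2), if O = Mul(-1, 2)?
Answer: 1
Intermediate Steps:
O = -2
Pow(Add(1, O), 2) = Pow(Add(1, -2), 2) = Pow(-1, 2) = 1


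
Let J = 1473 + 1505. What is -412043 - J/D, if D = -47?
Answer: -19363043/47 ≈ -4.1198e+5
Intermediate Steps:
J = 2978
-412043 - J/D = -412043 - 2978/(-47) = -412043 - (-1)*2978/47 = -412043 - 1*(-2978/47) = -412043 + 2978/47 = -19363043/47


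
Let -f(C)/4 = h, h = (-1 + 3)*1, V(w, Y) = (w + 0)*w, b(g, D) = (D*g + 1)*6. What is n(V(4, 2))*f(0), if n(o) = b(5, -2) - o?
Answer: 560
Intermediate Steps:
b(g, D) = 6 + 6*D*g (b(g, D) = (1 + D*g)*6 = 6 + 6*D*g)
V(w, Y) = w² (V(w, Y) = w*w = w²)
n(o) = -54 - o (n(o) = (6 + 6*(-2)*5) - o = (6 - 60) - o = -54 - o)
h = 2 (h = 2*1 = 2)
f(C) = -8 (f(C) = -4*2 = -8)
n(V(4, 2))*f(0) = (-54 - 1*4²)*(-8) = (-54 - 1*16)*(-8) = (-54 - 16)*(-8) = -70*(-8) = 560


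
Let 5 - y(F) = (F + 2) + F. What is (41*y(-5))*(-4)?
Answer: -2132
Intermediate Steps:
y(F) = 3 - 2*F (y(F) = 5 - ((F + 2) + F) = 5 - ((2 + F) + F) = 5 - (2 + 2*F) = 5 + (-2 - 2*F) = 3 - 2*F)
(41*y(-5))*(-4) = (41*(3 - 2*(-5)))*(-4) = (41*(3 + 10))*(-4) = (41*13)*(-4) = 533*(-4) = -2132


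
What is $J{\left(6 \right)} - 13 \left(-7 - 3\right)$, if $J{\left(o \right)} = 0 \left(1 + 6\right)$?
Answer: $130$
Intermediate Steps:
$J{\left(o \right)} = 0$ ($J{\left(o \right)} = 0 \cdot 7 = 0$)
$J{\left(6 \right)} - 13 \left(-7 - 3\right) = 0 - 13 \left(-7 - 3\right) = 0 - -130 = 0 + 130 = 130$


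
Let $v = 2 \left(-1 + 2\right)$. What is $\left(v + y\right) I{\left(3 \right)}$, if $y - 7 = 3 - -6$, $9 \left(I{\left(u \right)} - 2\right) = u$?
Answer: $42$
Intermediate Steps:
$I{\left(u \right)} = 2 + \frac{u}{9}$
$y = 16$ ($y = 7 + \left(3 - -6\right) = 7 + \left(3 + 6\right) = 7 + 9 = 16$)
$v = 2$ ($v = 2 \cdot 1 = 2$)
$\left(v + y\right) I{\left(3 \right)} = \left(2 + 16\right) \left(2 + \frac{1}{9} \cdot 3\right) = 18 \left(2 + \frac{1}{3}\right) = 18 \cdot \frac{7}{3} = 42$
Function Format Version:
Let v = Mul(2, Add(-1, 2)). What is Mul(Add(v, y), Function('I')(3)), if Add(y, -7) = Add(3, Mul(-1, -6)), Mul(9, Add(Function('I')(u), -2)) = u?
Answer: 42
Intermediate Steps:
Function('I')(u) = Add(2, Mul(Rational(1, 9), u))
y = 16 (y = Add(7, Add(3, Mul(-1, -6))) = Add(7, Add(3, 6)) = Add(7, 9) = 16)
v = 2 (v = Mul(2, 1) = 2)
Mul(Add(v, y), Function('I')(3)) = Mul(Add(2, 16), Add(2, Mul(Rational(1, 9), 3))) = Mul(18, Add(2, Rational(1, 3))) = Mul(18, Rational(7, 3)) = 42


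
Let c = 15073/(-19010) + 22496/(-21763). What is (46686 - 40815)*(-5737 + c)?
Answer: -13939142579382999/413714630 ≈ -3.3693e+7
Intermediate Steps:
c = -755682659/413714630 (c = 15073*(-1/19010) + 22496*(-1/21763) = -15073/19010 - 22496/21763 = -755682659/413714630 ≈ -1.8266)
(46686 - 40815)*(-5737 + c) = (46686 - 40815)*(-5737 - 755682659/413714630) = 5871*(-2374236514969/413714630) = -13939142579382999/413714630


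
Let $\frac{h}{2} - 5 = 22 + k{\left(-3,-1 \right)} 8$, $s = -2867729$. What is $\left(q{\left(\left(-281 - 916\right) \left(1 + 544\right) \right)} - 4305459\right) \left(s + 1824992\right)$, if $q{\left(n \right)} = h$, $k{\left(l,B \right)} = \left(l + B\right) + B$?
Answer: $4489488512445$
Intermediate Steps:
$k{\left(l,B \right)} = l + 2 B$ ($k{\left(l,B \right)} = \left(B + l\right) + B = l + 2 B$)
$h = -26$ ($h = 10 + 2 \left(22 + \left(-3 + 2 \left(-1\right)\right) 8\right) = 10 + 2 \left(22 + \left(-3 - 2\right) 8\right) = 10 + 2 \left(22 - 40\right) = 10 + 2 \left(-18\right) = 10 - 36 = -26$)
$q{\left(n \right)} = -26$
$\left(q{\left(\left(-281 - 916\right) \left(1 + 544\right) \right)} - 4305459\right) \left(s + 1824992\right) = \left(-26 - 4305459\right) \left(-2867729 + 1824992\right) = \left(-4305485\right) \left(-1042737\right) = 4489488512445$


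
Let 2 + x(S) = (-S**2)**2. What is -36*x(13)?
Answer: -1028124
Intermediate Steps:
x(S) = -2 + S**4 (x(S) = -2 + (-S**2)**2 = -2 + S**4)
-36*x(13) = -36*(-2 + 13**4) = -36*(-2 + 28561) = -36*28559 = -1028124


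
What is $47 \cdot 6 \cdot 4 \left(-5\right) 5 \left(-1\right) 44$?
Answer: $1240800$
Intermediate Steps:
$47 \cdot 6 \cdot 4 \left(-5\right) 5 \left(-1\right) 44 = 47 \cdot 6 \left(\left(-20\right) 5\right) \left(-1\right) 44 = 47 \cdot 6 \left(-100\right) \left(-1\right) 44 = 47 \left(\left(-600\right) \left(-1\right)\right) 44 = 47 \cdot 600 \cdot 44 = 28200 \cdot 44 = 1240800$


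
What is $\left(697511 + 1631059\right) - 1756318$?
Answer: $572252$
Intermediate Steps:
$\left(697511 + 1631059\right) - 1756318 = 2328570 - 1756318 = 572252$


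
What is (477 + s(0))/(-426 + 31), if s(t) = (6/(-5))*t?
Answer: -477/395 ≈ -1.2076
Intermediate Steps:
s(t) = -6*t/5 (s(t) = (6*(-1/5))*t = -6*t/5)
(477 + s(0))/(-426 + 31) = (477 - 6/5*0)/(-426 + 31) = (477 + 0)/(-395) = 477*(-1/395) = -477/395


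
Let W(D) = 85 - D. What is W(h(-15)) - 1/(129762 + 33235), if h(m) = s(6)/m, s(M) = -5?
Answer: 41401235/488991 ≈ 84.667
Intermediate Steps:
h(m) = -5/m
W(h(-15)) - 1/(129762 + 33235) = (85 - (-5)/(-15)) - 1/(129762 + 33235) = (85 - (-5)*(-1)/15) - 1/162997 = (85 - 1*1/3) - 1*1/162997 = (85 - 1/3) - 1/162997 = 254/3 - 1/162997 = 41401235/488991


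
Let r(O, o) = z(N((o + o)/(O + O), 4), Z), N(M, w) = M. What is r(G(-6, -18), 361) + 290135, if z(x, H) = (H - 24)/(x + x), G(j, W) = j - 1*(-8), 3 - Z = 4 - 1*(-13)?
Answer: 5512563/19 ≈ 2.9014e+5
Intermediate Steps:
Z = -14 (Z = 3 - (4 - 1*(-13)) = 3 - (4 + 13) = 3 - 1*17 = 3 - 17 = -14)
G(j, W) = 8 + j (G(j, W) = j + 8 = 8 + j)
z(x, H) = (-24 + H)/(2*x) (z(x, H) = (-24 + H)/((2*x)) = (-24 + H)*(1/(2*x)) = (-24 + H)/(2*x))
r(O, o) = -19*O/o (r(O, o) = (-24 - 14)/(2*(((o + o)/(O + O)))) = (½)*(-38)/((2*o)/((2*O))) = (½)*(-38)/((2*o)*(1/(2*O))) = (½)*(-38)/(o/O) = (½)*(O/o)*(-38) = -19*O/o)
r(G(-6, -18), 361) + 290135 = -19*(8 - 6)/361 + 290135 = -19*2*1/361 + 290135 = -2/19 + 290135 = 5512563/19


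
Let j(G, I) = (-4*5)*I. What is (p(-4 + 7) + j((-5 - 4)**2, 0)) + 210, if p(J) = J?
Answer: 213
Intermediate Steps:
j(G, I) = -20*I
(p(-4 + 7) + j((-5 - 4)**2, 0)) + 210 = ((-4 + 7) - 20*0) + 210 = (3 + 0) + 210 = 3 + 210 = 213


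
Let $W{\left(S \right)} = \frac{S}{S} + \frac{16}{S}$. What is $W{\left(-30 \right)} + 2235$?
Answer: $\frac{33532}{15} \approx 2235.5$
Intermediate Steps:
$W{\left(S \right)} = 1 + \frac{16}{S}$
$W{\left(-30 \right)} + 2235 = \frac{16 - 30}{-30} + 2235 = \left(- \frac{1}{30}\right) \left(-14\right) + 2235 = \frac{7}{15} + 2235 = \frac{33532}{15}$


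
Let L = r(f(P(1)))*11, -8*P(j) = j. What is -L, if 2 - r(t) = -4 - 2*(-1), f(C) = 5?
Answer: -44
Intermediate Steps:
P(j) = -j/8
r(t) = 4 (r(t) = 2 - (-4 - 2*(-1)) = 2 - (-4 + 2) = 2 - 1*(-2) = 2 + 2 = 4)
L = 44 (L = 4*11 = 44)
-L = -1*44 = -44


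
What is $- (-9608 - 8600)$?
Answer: $18208$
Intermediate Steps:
$- (-9608 - 8600) = \left(-1\right) \left(-18208\right) = 18208$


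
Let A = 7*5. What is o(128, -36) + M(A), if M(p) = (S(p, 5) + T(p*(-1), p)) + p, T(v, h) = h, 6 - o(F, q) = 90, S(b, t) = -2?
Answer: -16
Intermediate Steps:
o(F, q) = -84 (o(F, q) = 6 - 1*90 = 6 - 90 = -84)
A = 35
M(p) = -2 + 2*p (M(p) = (-2 + p) + p = -2 + 2*p)
o(128, -36) + M(A) = -84 + (-2 + 2*35) = -84 + (-2 + 70) = -84 + 68 = -16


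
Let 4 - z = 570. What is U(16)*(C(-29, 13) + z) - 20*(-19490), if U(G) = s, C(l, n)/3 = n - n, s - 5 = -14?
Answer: 394894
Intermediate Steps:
z = -566 (z = 4 - 1*570 = 4 - 570 = -566)
s = -9 (s = 5 - 14 = -9)
C(l, n) = 0 (C(l, n) = 3*(n - n) = 3*0 = 0)
U(G) = -9
U(16)*(C(-29, 13) + z) - 20*(-19490) = -9*(0 - 566) - 20*(-19490) = -9*(-566) - 1*(-389800) = 5094 + 389800 = 394894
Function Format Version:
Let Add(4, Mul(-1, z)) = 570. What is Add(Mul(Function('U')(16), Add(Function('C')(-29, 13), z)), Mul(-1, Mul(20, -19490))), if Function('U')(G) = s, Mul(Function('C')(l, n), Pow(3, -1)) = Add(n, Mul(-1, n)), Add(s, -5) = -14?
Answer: 394894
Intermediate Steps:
z = -566 (z = Add(4, Mul(-1, 570)) = Add(4, -570) = -566)
s = -9 (s = Add(5, -14) = -9)
Function('C')(l, n) = 0 (Function('C')(l, n) = Mul(3, Add(n, Mul(-1, n))) = Mul(3, 0) = 0)
Function('U')(G) = -9
Add(Mul(Function('U')(16), Add(Function('C')(-29, 13), z)), Mul(-1, Mul(20, -19490))) = Add(Mul(-9, Add(0, -566)), Mul(-1, Mul(20, -19490))) = Add(Mul(-9, -566), Mul(-1, -389800)) = Add(5094, 389800) = 394894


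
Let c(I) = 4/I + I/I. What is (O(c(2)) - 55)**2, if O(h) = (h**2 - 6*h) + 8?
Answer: 3136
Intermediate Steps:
c(I) = 1 + 4/I (c(I) = 4/I + 1 = 1 + 4/I)
O(h) = 8 + h**2 - 6*h
(O(c(2)) - 55)**2 = ((8 + ((4 + 2)/2)**2 - 6*(4 + 2)/2) - 55)**2 = ((8 + ((1/2)*6)**2 - 3*6) - 55)**2 = ((8 + 3**2 - 6*3) - 55)**2 = ((8 + 9 - 18) - 55)**2 = (-1 - 55)**2 = (-56)**2 = 3136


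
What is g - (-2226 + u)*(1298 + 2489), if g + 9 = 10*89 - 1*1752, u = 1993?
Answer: 881500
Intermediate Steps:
g = -871 (g = -9 + (10*89 - 1*1752) = -9 + (890 - 1752) = -9 - 862 = -871)
g - (-2226 + u)*(1298 + 2489) = -871 - (-2226 + 1993)*(1298 + 2489) = -871 - (-233)*3787 = -871 - 1*(-882371) = -871 + 882371 = 881500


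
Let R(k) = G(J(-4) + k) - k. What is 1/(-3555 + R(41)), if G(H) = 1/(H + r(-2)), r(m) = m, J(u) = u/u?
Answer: -40/143839 ≈ -0.00027809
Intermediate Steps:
J(u) = 1
G(H) = 1/(-2 + H) (G(H) = 1/(H - 2) = 1/(-2 + H))
R(k) = 1/(-1 + k) - k (R(k) = 1/(-2 + (1 + k)) - k = 1/(-1 + k) - k)
1/(-3555 + R(41)) = 1/(-3555 + (1 - 1*41*(-1 + 41))/(-1 + 41)) = 1/(-3555 + (1 - 1*41*40)/40) = 1/(-3555 + (1 - 1640)/40) = 1/(-3555 + (1/40)*(-1639)) = 1/(-3555 - 1639/40) = 1/(-143839/40) = -40/143839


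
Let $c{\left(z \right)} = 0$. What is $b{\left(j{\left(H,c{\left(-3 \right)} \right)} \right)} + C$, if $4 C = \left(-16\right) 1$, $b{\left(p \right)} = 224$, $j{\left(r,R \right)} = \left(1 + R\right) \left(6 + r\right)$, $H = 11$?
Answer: $220$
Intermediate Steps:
$C = -4$ ($C = \frac{\left(-16\right) 1}{4} = \frac{1}{4} \left(-16\right) = -4$)
$b{\left(j{\left(H,c{\left(-3 \right)} \right)} \right)} + C = 224 - 4 = 220$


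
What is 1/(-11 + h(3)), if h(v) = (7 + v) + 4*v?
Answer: 1/11 ≈ 0.090909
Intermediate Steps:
h(v) = 7 + 5*v
1/(-11 + h(3)) = 1/(-11 + (7 + 5*3)) = 1/(-11 + (7 + 15)) = 1/(-11 + 22) = 1/11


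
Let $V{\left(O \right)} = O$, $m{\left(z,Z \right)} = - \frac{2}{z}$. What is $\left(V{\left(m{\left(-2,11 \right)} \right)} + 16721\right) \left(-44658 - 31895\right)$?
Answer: $-1280119266$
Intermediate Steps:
$\left(V{\left(m{\left(-2,11 \right)} \right)} + 16721\right) \left(-44658 - 31895\right) = \left(- \frac{2}{-2} + 16721\right) \left(-44658 - 31895\right) = \left(\left(-2\right) \left(- \frac{1}{2}\right) + 16721\right) \left(-76553\right) = \left(1 + 16721\right) \left(-76553\right) = 16722 \left(-76553\right) = -1280119266$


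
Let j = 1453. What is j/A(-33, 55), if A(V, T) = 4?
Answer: 1453/4 ≈ 363.25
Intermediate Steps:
j/A(-33, 55) = 1453/4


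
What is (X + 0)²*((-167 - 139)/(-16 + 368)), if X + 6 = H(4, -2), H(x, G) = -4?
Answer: -3825/44 ≈ -86.932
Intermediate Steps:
X = -10 (X = -6 - 4 = -10)
(X + 0)²*((-167 - 139)/(-16 + 368)) = (-10 + 0)²*((-167 - 139)/(-16 + 368)) = (-10)²*(-306/352) = 100*(-306*1/352) = 100*(-153/176) = -3825/44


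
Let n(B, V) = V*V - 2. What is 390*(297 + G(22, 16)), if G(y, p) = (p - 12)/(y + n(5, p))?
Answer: 2664220/23 ≈ 1.1584e+5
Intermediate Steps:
n(B, V) = -2 + V² (n(B, V) = V² - 2 = -2 + V²)
G(y, p) = (-12 + p)/(-2 + y + p²) (G(y, p) = (p - 12)/(y + (-2 + p²)) = (-12 + p)/(-2 + y + p²))
390*(297 + G(22, 16)) = 390*(297 + (-12 + 16)/(-2 + 22 + 16²)) = 390*(297 + 4/(-2 + 22 + 256)) = 390*(297 + 4/276) = 390*(297 + (1/276)*4) = 390*(297 + 1/69) = 390*(20494/69) = 2664220/23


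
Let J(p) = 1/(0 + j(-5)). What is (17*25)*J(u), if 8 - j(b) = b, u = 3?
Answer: 425/13 ≈ 32.692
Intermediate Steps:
j(b) = 8 - b
J(p) = 1/13 (J(p) = 1/(0 + (8 - 1*(-5))) = 1/(0 + (8 + 5)) = 1/(0 + 13) = 1/13)
(17*25)*J(u) = (17*25)*(1/13) = 425*(1/13) = 425/13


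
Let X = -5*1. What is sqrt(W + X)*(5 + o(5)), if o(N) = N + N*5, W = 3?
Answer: 35*I*sqrt(2) ≈ 49.497*I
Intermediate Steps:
o(N) = 6*N (o(N) = N + 5*N = 6*N)
X = -5
sqrt(W + X)*(5 + o(5)) = sqrt(3 - 5)*(5 + 6*5) = sqrt(-2)*(5 + 30) = (I*sqrt(2))*35 = 35*I*sqrt(2)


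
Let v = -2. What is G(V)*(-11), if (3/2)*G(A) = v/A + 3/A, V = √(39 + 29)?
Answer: -11*√17/51 ≈ -0.88930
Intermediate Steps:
V = 2*√17 (V = √68 = 2*√17 ≈ 8.2462)
G(A) = 2/(3*A) (G(A) = 2*(-2/A + 3/A)/3 = 2/(3*A))
G(V)*(-11) = (2/(3*((2*√17))))*(-11) = (2*(√17/34)/3)*(-11) = (√17/51)*(-11) = -11*√17/51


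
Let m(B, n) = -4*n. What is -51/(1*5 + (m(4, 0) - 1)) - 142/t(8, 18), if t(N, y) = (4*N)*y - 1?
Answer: -29893/2300 ≈ -12.997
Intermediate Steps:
t(N, y) = -1 + 4*N*y (t(N, y) = 4*N*y - 1 = -1 + 4*N*y)
-51/(1*5 + (m(4, 0) - 1)) - 142/t(8, 18) = -51/(1*5 + (-4*0 - 1)) - 142/(-1 + 4*8*18) = -51/(5 + (0 - 1)) - 142/(-1 + 576) = -51/(5 - 1) - 142/575 = -51/4 - 142*1/575 = -51*1/4 - 142/575 = -51/4 - 142/575 = -29893/2300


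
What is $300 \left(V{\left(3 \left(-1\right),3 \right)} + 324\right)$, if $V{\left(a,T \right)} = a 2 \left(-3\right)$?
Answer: $102600$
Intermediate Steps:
$V{\left(a,T \right)} = - 6 a$ ($V{\left(a,T \right)} = 2 a \left(-3\right) = - 6 a$)
$300 \left(V{\left(3 \left(-1\right),3 \right)} + 324\right) = 300 \left(- 6 \cdot 3 \left(-1\right) + 324\right) = 300 \left(\left(-6\right) \left(-3\right) + 324\right) = 300 \left(18 + 324\right) = 300 \cdot 342 = 102600$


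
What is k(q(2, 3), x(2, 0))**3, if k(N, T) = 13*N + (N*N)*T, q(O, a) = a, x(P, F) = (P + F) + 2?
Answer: 421875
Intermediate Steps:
x(P, F) = 2 + F + P (x(P, F) = (F + P) + 2 = 2 + F + P)
k(N, T) = 13*N + T*N**2 (k(N, T) = 13*N + N**2*T = 13*N + T*N**2)
k(q(2, 3), x(2, 0))**3 = (3*(13 + 3*(2 + 0 + 2)))**3 = (3*(13 + 3*4))**3 = (3*(13 + 12))**3 = (3*25)**3 = 75**3 = 421875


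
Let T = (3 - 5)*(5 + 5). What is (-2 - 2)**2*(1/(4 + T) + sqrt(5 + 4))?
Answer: 47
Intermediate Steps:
T = -20 (T = -2*10 = -20)
(-2 - 2)**2*(1/(4 + T) + sqrt(5 + 4)) = (-2 - 2)**2*(1/(4 - 20) + sqrt(5 + 4)) = (-4)**2*(1/(-16) + sqrt(9)) = 16*(-1/16 + 3) = 16*(47/16) = 47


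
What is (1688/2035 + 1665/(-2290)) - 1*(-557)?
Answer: 519236159/932030 ≈ 557.10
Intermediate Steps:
(1688/2035 + 1665/(-2290)) - 1*(-557) = (1688*(1/2035) + 1665*(-1/2290)) + 557 = (1688/2035 - 333/458) + 557 = 95449/932030 + 557 = 519236159/932030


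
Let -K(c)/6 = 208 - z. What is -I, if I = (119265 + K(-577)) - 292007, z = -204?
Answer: 175214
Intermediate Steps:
K(c) = -2472 (K(c) = -6*(208 - 1*(-204)) = -6*(208 + 204) = -6*412 = -2472)
I = -175214 (I = (119265 - 2472) - 292007 = 116793 - 292007 = -175214)
-I = -1*(-175214) = 175214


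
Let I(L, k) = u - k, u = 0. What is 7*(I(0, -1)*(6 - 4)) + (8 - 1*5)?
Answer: 17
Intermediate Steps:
I(L, k) = -k (I(L, k) = 0 - k = -k)
7*(I(0, -1)*(6 - 4)) + (8 - 1*5) = 7*((-1*(-1))*(6 - 4)) + (8 - 1*5) = 7*(1*2) + (8 - 5) = 7*2 + 3 = 14 + 3 = 17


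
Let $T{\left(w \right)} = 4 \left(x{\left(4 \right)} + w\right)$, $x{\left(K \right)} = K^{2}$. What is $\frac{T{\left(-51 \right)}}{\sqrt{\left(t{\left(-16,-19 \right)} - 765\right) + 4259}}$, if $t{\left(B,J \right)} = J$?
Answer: $- \frac{28 \sqrt{139}}{139} \approx -2.3749$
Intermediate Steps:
$T{\left(w \right)} = 64 + 4 w$ ($T{\left(w \right)} = 4 \left(4^{2} + w\right) = 4 \left(16 + w\right) = 64 + 4 w$)
$\frac{T{\left(-51 \right)}}{\sqrt{\left(t{\left(-16,-19 \right)} - 765\right) + 4259}} = \frac{64 + 4 \left(-51\right)}{\sqrt{\left(-19 - 765\right) + 4259}} = \frac{64 - 204}{\sqrt{\left(-19 - 765\right) + 4259}} = - \frac{140}{\sqrt{-784 + 4259}} = - \frac{140}{\sqrt{3475}} = - \frac{140}{5 \sqrt{139}} = - 140 \frac{\sqrt{139}}{695} = - \frac{28 \sqrt{139}}{139}$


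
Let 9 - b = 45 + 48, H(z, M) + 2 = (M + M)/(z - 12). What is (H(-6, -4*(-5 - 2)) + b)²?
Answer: 643204/81 ≈ 7940.8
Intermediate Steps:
H(z, M) = -2 + 2*M/(-12 + z) (H(z, M) = -2 + (M + M)/(z - 12) = -2 + (2*M)/(-12 + z) = -2 + 2*M/(-12 + z))
b = -84 (b = 9 - (45 + 48) = 9 - 1*93 = 9 - 93 = -84)
(H(-6, -4*(-5 - 2)) + b)² = (2*(12 - 4*(-5 - 2) - 1*(-6))/(-12 - 6) - 84)² = (2*(12 - 4*(-7) + 6)/(-18) - 84)² = (2*(-1/18)*(12 + 28 + 6) - 84)² = (2*(-1/18)*46 - 84)² = (-46/9 - 84)² = (-802/9)² = 643204/81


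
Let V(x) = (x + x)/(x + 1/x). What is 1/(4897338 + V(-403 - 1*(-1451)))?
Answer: 1098305/5378773008698 ≈ 2.0419e-7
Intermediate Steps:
V(x) = 2*x/(x + 1/x) (V(x) = (2*x)/(x + 1/x) = 2*x/(x + 1/x))
1/(4897338 + V(-403 - 1*(-1451))) = 1/(4897338 + 2*(-403 - 1*(-1451))²/(1 + (-403 - 1*(-1451))²)) = 1/(4897338 + 2*(-403 + 1451)²/(1 + (-403 + 1451)²)) = 1/(4897338 + 2*1048²/(1 + 1048²)) = 1/(4897338 + 2*1098304/(1 + 1098304)) = 1/(4897338 + 2*1098304/1098305) = 1/(4897338 + 2*1098304*(1/1098305)) = 1/(4897338 + 2196608/1098305) = 1/(5378773008698/1098305) = 1098305/5378773008698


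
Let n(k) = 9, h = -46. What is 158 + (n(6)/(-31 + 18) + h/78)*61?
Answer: 3112/39 ≈ 79.795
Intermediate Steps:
158 + (n(6)/(-31 + 18) + h/78)*61 = 158 + (9/(-31 + 18) - 46/78)*61 = 158 + (9/(-13) - 46*1/78)*61 = 158 + (9*(-1/13) - 23/39)*61 = 158 + (-9/13 - 23/39)*61 = 158 - 50/39*61 = 158 - 3050/39 = 3112/39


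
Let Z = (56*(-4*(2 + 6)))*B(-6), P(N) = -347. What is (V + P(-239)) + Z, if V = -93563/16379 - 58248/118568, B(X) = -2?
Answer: 784286022961/242753159 ≈ 3230.8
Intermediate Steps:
Z = 3584 (Z = (56*(-4*(2 + 6)))*(-2) = (56*(-4*8))*(-2) = (56*(-32))*(-2) = -1792*(-2) = 3584)
V = -1505952722/242753159 (V = -93563*1/16379 - 58248*1/118568 = -93563/16379 - 7281/14821 = -1505952722/242753159 ≈ -6.2036)
(V + P(-239)) + Z = (-1505952722/242753159 - 347) + 3584 = -85741298895/242753159 + 3584 = 784286022961/242753159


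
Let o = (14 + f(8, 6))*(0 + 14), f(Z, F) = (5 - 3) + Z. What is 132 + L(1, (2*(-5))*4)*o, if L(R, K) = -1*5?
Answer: -1548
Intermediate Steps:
f(Z, F) = 2 + Z
L(R, K) = -5
o = 336 (o = (14 + (2 + 8))*(0 + 14) = (14 + 10)*14 = 24*14 = 336)
132 + L(1, (2*(-5))*4)*o = 132 - 5*336 = 132 - 1680 = -1548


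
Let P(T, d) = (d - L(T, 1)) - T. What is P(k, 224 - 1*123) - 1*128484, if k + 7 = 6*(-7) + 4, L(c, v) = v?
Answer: -128339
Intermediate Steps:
k = -45 (k = -7 + (6*(-7) + 4) = -7 + (-42 + 4) = -7 - 38 = -45)
P(T, d) = -1 + d - T (P(T, d) = (d - 1*1) - T = (d - 1) - T = (-1 + d) - T = -1 + d - T)
P(k, 224 - 1*123) - 1*128484 = (-1 + (224 - 1*123) - 1*(-45)) - 1*128484 = (-1 + (224 - 123) + 45) - 128484 = (-1 + 101 + 45) - 128484 = 145 - 128484 = -128339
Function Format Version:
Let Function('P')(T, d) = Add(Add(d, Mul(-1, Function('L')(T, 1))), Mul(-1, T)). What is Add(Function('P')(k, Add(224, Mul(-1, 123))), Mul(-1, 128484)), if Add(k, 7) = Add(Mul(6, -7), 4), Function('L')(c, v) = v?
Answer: -128339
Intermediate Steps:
k = -45 (k = Add(-7, Add(Mul(6, -7), 4)) = Add(-7, Add(-42, 4)) = Add(-7, -38) = -45)
Function('P')(T, d) = Add(-1, d, Mul(-1, T)) (Function('P')(T, d) = Add(Add(d, Mul(-1, 1)), Mul(-1, T)) = Add(Add(d, -1), Mul(-1, T)) = Add(Add(-1, d), Mul(-1, T)) = Add(-1, d, Mul(-1, T)))
Add(Function('P')(k, Add(224, Mul(-1, 123))), Mul(-1, 128484)) = Add(Add(-1, Add(224, Mul(-1, 123)), Mul(-1, -45)), Mul(-1, 128484)) = Add(Add(-1, Add(224, -123), 45), -128484) = Add(Add(-1, 101, 45), -128484) = Add(145, -128484) = -128339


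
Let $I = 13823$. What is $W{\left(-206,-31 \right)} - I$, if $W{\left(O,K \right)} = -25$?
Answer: $-13848$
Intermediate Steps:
$W{\left(-206,-31 \right)} - I = -25 - 13823 = -13848$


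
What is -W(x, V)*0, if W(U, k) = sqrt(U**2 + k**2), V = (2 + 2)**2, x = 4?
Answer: 0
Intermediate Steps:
V = 16 (V = 4**2 = 16)
-W(x, V)*0 = -sqrt(4**2 + 16**2)*0 = -sqrt(16 + 256)*0 = -sqrt(272)*0 = -4*sqrt(17)*0 = 0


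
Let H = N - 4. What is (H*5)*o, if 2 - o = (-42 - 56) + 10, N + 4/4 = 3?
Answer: -900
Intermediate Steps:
N = 2 (N = -1 + 3 = 2)
o = 90 (o = 2 - ((-42 - 56) + 10) = 2 - (-98 + 10) = 2 - 1*(-88) = 2 + 88 = 90)
H = -2 (H = 2 - 4 = -2)
(H*5)*o = -2*5*90 = -10*90 = -900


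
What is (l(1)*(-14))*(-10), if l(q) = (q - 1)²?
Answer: 0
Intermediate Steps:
l(q) = (-1 + q)²
(l(1)*(-14))*(-10) = ((-1 + 1)²*(-14))*(-10) = (0²*(-14))*(-10) = (0*(-14))*(-10) = 0*(-10) = 0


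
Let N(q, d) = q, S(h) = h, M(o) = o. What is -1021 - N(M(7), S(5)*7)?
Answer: -1028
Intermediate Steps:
-1021 - N(M(7), S(5)*7) = -1021 - 1*7 = -1021 - 7 = -1028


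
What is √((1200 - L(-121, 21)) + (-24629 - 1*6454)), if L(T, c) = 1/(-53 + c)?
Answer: I*√1912510/8 ≈ 172.87*I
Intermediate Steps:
√((1200 - L(-121, 21)) + (-24629 - 1*6454)) = √((1200 - 1/(-53 + 21)) + (-24629 - 1*6454)) = √((1200 - 1/(-32)) + (-24629 - 6454)) = √((1200 - 1*(-1/32)) - 31083) = √((1200 + 1/32) - 31083) = √(38401/32 - 31083) = √(-956255/32) = I*√1912510/8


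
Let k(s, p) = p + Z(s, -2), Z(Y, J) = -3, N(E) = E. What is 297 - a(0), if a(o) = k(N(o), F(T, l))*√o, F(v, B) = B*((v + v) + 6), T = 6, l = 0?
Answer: 297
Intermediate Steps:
F(v, B) = B*(6 + 2*v) (F(v, B) = B*(2*v + 6) = B*(6 + 2*v))
k(s, p) = -3 + p (k(s, p) = p - 3 = -3 + p)
a(o) = -3*√o (a(o) = (-3 + 2*0*(3 + 6))*√o = (-3 + 2*0*9)*√o = (-3 + 0)*√o = -3*√o)
297 - a(0) = 297 - (-3)*√0 = 297 - (-3)*0 = 297 - 1*0 = 297 + 0 = 297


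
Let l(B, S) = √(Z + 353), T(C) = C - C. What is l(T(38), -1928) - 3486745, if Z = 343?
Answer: -3486745 + 2*√174 ≈ -3.4867e+6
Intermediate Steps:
T(C) = 0
l(B, S) = 2*√174 (l(B, S) = √(343 + 353) = √696 = 2*√174)
l(T(38), -1928) - 3486745 = 2*√174 - 3486745 = -3486745 + 2*√174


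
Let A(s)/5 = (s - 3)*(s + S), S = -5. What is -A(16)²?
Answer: -511225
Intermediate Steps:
A(s) = 5*(-5 + s)*(-3 + s) (A(s) = 5*((s - 3)*(s - 5)) = 5*((-3 + s)*(-5 + s)) = 5*((-5 + s)*(-3 + s)) = 5*(-5 + s)*(-3 + s))
-A(16)² = -(75 - 40*16 + 5*16²)² = -(75 - 640 + 5*256)² = -(75 - 640 + 1280)² = -1*715² = -1*511225 = -511225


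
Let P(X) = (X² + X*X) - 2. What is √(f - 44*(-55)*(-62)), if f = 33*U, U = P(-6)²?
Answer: 2*√2915 ≈ 107.98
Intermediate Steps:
P(X) = -2 + 2*X² (P(X) = (X² + X²) - 2 = 2*X² - 2 = -2 + 2*X²)
U = 4900 (U = (-2 + 2*(-6)²)² = (-2 + 2*36)² = (-2 + 72)² = 70² = 4900)
f = 161700 (f = 33*4900 = 161700)
√(f - 44*(-55)*(-62)) = √(161700 - 44*(-55)*(-62)) = √(161700 + 2420*(-62)) = √(161700 - 150040) = √11660 = 2*√2915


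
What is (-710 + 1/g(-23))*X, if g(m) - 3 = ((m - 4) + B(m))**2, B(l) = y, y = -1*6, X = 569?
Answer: -441156511/1092 ≈ -4.0399e+5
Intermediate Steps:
y = -6
B(l) = -6
g(m) = 3 + (-10 + m)**2 (g(m) = 3 + ((m - 4) - 6)**2 = 3 + ((-4 + m) - 6)**2 = 3 + (-10 + m)**2)
(-710 + 1/g(-23))*X = (-710 + 1/(3 + (-10 - 23)**2))*569 = (-710 + 1/(3 + (-33)**2))*569 = (-710 + 1/(3 + 1089))*569 = (-710 + 1/1092)*569 = -775319/1092*569 = -441156511/1092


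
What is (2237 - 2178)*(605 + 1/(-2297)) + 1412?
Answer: 85234720/2297 ≈ 37107.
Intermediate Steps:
(2237 - 2178)*(605 + 1/(-2297)) + 1412 = 59*(605 - 1/2297) + 1412 = 59*(1389684/2297) + 1412 = 81991356/2297 + 1412 = 85234720/2297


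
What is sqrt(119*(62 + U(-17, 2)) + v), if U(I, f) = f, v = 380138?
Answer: sqrt(387754) ≈ 622.70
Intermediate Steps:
sqrt(119*(62 + U(-17, 2)) + v) = sqrt(119*(62 + 2) + 380138) = sqrt(119*64 + 380138) = sqrt(7616 + 380138) = sqrt(387754)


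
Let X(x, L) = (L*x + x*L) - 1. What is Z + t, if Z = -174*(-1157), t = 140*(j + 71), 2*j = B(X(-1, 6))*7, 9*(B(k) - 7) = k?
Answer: 1925822/9 ≈ 2.1398e+5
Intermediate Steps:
X(x, L) = -1 + 2*L*x (X(x, L) = (L*x + L*x) - 1 = 2*L*x - 1 = -1 + 2*L*x)
B(k) = 7 + k/9
j = 175/9 (j = ((7 + (-1 + 2*6*(-1))/9)*7)/2 = ((7 + (-1 - 12)/9)*7)/2 = ((7 + (1/9)*(-13))*7)/2 = ((7 - 13/9)*7)/2 = ((50/9)*7)/2 = (1/2)*(350/9) = 175/9 ≈ 19.444)
t = 113960/9 (t = 140*(175/9 + 71) = 140*(814/9) = 113960/9 ≈ 12662.)
Z = 201318
Z + t = 201318 + 113960/9 = 1925822/9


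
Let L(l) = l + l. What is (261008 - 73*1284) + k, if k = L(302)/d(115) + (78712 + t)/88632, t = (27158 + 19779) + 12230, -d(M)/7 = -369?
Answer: 1418369788483/8479128 ≈ 1.6728e+5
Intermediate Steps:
d(M) = 2583 (d(M) = -7*(-369) = 2583)
t = 59167 (t = 46937 + 12230 = 59167)
L(l) = 2*l
k = 15173155/8479128 (k = (2*302)/2583 + (78712 + 59167)/88632 = 604*(1/2583) + 137879*(1/88632) = 604/2583 + 137879/88632 = 15173155/8479128 ≈ 1.7895)
(261008 - 73*1284) + k = (261008 - 73*1284) + 15173155/8479128 = (261008 - 93732) + 15173155/8479128 = 167276 + 15173155/8479128 = 1418369788483/8479128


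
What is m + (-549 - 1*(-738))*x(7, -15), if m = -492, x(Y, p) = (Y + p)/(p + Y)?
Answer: -303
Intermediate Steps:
x(Y, p) = 1 (x(Y, p) = (Y + p)/(Y + p) = 1)
m + (-549 - 1*(-738))*x(7, -15) = -492 + (-549 - 1*(-738))*1 = -492 + (-549 + 738)*1 = -492 + 189*1 = -492 + 189 = -303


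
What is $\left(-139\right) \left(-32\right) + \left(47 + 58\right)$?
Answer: $4553$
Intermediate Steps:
$\left(-139\right) \left(-32\right) + \left(47 + 58\right) = 4448 + 105 = 4553$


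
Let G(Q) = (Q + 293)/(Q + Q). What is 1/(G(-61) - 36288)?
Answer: -61/2213684 ≈ -2.7556e-5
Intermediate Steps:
G(Q) = (293 + Q)/(2*Q) (G(Q) = (293 + Q)/((2*Q)) = (293 + Q)*(1/(2*Q)) = (293 + Q)/(2*Q))
1/(G(-61) - 36288) = 1/((½)*(293 - 61)/(-61) - 36288) = 1/((½)*(-1/61)*232 - 36288) = 1/(-116/61 - 36288) = 1/(-2213684/61) = -61/2213684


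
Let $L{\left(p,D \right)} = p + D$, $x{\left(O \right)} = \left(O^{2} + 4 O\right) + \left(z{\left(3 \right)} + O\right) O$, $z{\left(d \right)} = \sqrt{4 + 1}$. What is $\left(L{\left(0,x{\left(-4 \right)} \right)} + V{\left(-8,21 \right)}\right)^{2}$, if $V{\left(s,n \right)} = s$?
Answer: $144 - 64 \sqrt{5} \approx 0.89165$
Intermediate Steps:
$z{\left(d \right)} = \sqrt{5}$
$x{\left(O \right)} = O^{2} + 4 O + O \left(O + \sqrt{5}\right)$ ($x{\left(O \right)} = \left(O^{2} + 4 O\right) + \left(\sqrt{5} + O\right) O = \left(O^{2} + 4 O\right) + \left(O + \sqrt{5}\right) O = \left(O^{2} + 4 O\right) + O \left(O + \sqrt{5}\right) = O^{2} + 4 O + O \left(O + \sqrt{5}\right)$)
$L{\left(p,D \right)} = D + p$
$\left(L{\left(0,x{\left(-4 \right)} \right)} + V{\left(-8,21 \right)}\right)^{2} = \left(\left(- 4 \left(4 + \sqrt{5} + 2 \left(-4\right)\right) + 0\right) - 8\right)^{2} = \left(\left(- 4 \left(4 + \sqrt{5} - 8\right) + 0\right) - 8\right)^{2} = \left(\left(- 4 \left(-4 + \sqrt{5}\right) + 0\right) - 8\right)^{2} = \left(\left(\left(16 - 4 \sqrt{5}\right) + 0\right) - 8\right)^{2} = \left(\left(16 - 4 \sqrt{5}\right) - 8\right)^{2} = \left(8 - 4 \sqrt{5}\right)^{2}$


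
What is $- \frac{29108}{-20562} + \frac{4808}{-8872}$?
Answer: $\frac{9961505}{11401629} \approx 0.87369$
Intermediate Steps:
$- \frac{29108}{-20562} + \frac{4808}{-8872} = \left(-29108\right) \left(- \frac{1}{20562}\right) + 4808 \left(- \frac{1}{8872}\right) = \frac{14554}{10281} - \frac{601}{1109} = \frac{9961505}{11401629}$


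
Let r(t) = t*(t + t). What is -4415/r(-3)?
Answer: -4415/18 ≈ -245.28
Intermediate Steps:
r(t) = 2*t² (r(t) = t*(2*t) = 2*t²)
-4415/r(-3) = -4415/(2*(-3)²) = -4415/(2*9) = -4415/18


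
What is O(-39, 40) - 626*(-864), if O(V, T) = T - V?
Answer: 540943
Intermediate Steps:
O(-39, 40) - 626*(-864) = (40 - 1*(-39)) - 626*(-864) = (40 + 39) + 540864 = 79 + 540864 = 540943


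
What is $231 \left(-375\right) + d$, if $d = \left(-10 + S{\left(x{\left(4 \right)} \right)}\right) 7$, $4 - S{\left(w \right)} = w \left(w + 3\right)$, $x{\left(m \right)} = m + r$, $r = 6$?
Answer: $-87577$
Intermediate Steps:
$x{\left(m \right)} = 6 + m$ ($x{\left(m \right)} = m + 6 = 6 + m$)
$S{\left(w \right)} = 4 - w \left(3 + w\right)$ ($S{\left(w \right)} = 4 - w \left(w + 3\right) = 4 - w \left(3 + w\right)$)
$d = -952$ ($d = \left(-10 - \left(-4 + \left(6 + 4\right)^{2} + 3 \left(6 + 4\right)\right)\right) 7 = \left(-10 - 126\right) 7 = \left(-136\right) 7 = -952$)
$231 \left(-375\right) + d = 231 \left(-375\right) - 952 = -86625 - 952 = -87577$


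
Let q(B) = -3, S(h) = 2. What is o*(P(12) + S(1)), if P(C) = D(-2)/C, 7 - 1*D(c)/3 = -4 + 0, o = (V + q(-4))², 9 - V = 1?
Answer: 475/4 ≈ 118.75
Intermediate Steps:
V = 8 (V = 9 - 1*1 = 9 - 1 = 8)
o = 25 (o = (8 - 3)² = 5² = 25)
D(c) = 33 (D(c) = 21 - 3*(-4 + 0) = 21 - 3*(-4) = 21 + 12 = 33)
P(C) = 33/C
o*(P(12) + S(1)) = 25*(33/12 + 2) = 25*(33*(1/12) + 2) = 25*(11/4 + 2) = 25*(19/4) = 475/4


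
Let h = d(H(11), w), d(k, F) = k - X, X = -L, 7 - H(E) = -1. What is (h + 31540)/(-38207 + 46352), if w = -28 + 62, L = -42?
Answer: 10502/2715 ≈ 3.8681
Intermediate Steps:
H(E) = 8 (H(E) = 7 - 1*(-1) = 7 + 1 = 8)
w = 34
X = 42 (X = -1*(-42) = 42)
d(k, F) = -42 + k (d(k, F) = k - 1*42 = k - 42 = -42 + k)
h = -34 (h = -42 + 8 = -34)
(h + 31540)/(-38207 + 46352) = (-34 + 31540)/(-38207 + 46352) = 31506/8145 = 31506*(1/8145) = 10502/2715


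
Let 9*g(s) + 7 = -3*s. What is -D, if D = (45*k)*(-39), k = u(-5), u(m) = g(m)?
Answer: 1560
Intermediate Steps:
g(s) = -7/9 - s/3 (g(s) = -7/9 + (-3*s)/9 = -7/9 - s/3)
u(m) = -7/9 - m/3
k = 8/9 (k = -7/9 - ⅓*(-5) = -7/9 + 5/3 = 8/9 ≈ 0.88889)
D = -1560 (D = (45*(8/9))*(-39) = 40*(-39) = -1560)
-D = -1*(-1560) = 1560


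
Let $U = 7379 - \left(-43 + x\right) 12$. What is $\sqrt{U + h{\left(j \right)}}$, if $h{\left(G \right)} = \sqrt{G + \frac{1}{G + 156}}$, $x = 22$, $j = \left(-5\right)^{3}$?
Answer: $\frac{\sqrt{7333391 + 31 i \sqrt{120094}}}{31} \approx 87.356 + 0.063985 i$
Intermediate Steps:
$j = -125$
$h{\left(G \right)} = \sqrt{G + \frac{1}{156 + G}}$
$U = 7631$ ($U = 7379 - \left(-43 + 22\right) 12 = 7379 - \left(-21\right) 12 = 7379 - -252 = 7379 + 252 = 7631$)
$\sqrt{U + h{\left(j \right)}} = \sqrt{7631 + \sqrt{\frac{1 - 125 \left(156 - 125\right)}{156 - 125}}} = \sqrt{7631 + \sqrt{\frac{1 - 3875}{31}}} = \sqrt{7631 + \sqrt{\frac{1}{31} \left(-3874\right)}} = \sqrt{7631 + \sqrt{- \frac{3874}{31}}} = \sqrt{7631 + \frac{i \sqrt{120094}}{31}}$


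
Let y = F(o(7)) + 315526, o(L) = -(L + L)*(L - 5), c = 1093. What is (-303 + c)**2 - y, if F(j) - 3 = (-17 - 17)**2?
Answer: 307415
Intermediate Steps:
o(L) = -2*L*(-5 + L)
F(j) = 1159 (F(j) = 3 + (-17 - 17)**2 = 3 + (-34)**2 = 3 + 1156 = 1159)
y = 316685 (y = 1159 + 315526 = 316685)
(-303 + c)**2 - y = (-303 + 1093)**2 - 1*316685 = 790**2 - 316685 = 624100 - 316685 = 307415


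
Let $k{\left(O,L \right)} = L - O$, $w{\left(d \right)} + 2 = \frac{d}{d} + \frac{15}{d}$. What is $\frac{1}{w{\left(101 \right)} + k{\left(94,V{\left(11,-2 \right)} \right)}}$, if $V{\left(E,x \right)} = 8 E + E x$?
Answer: $- \frac{101}{2914} \approx -0.03466$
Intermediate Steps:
$w{\left(d \right)} = -1 + \frac{15}{d}$ ($w{\left(d \right)} = -2 + \left(\frac{d}{d} + \frac{15}{d}\right) = -2 + \left(1 + \frac{15}{d}\right) = -1 + \frac{15}{d}$)
$\frac{1}{w{\left(101 \right)} + k{\left(94,V{\left(11,-2 \right)} \right)}} = \frac{1}{\frac{15 - 101}{101} + \left(11 \left(8 - 2\right) - 94\right)} = \frac{1}{\frac{15 - 101}{101} + \left(11 \cdot 6 - 94\right)} = \frac{1}{\frac{1}{101} \left(-86\right) + \left(66 - 94\right)} = \frac{1}{- \frac{86}{101} - 28} = \frac{1}{- \frac{2914}{101}} = - \frac{101}{2914}$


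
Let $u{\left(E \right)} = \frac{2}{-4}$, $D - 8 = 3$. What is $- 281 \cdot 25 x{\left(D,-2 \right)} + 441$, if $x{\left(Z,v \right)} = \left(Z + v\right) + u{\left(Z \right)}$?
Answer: $- \frac{118543}{2} \approx -59272.0$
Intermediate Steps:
$D = 11$ ($D = 8 + 3 = 11$)
$u{\left(E \right)} = - \frac{1}{2}$ ($u{\left(E \right)} = 2 \left(- \frac{1}{4}\right) = - \frac{1}{2}$)
$x{\left(Z,v \right)} = - \frac{1}{2} + Z + v$ ($x{\left(Z,v \right)} = \left(Z + v\right) - \frac{1}{2} = - \frac{1}{2} + Z + v$)
$- 281 \cdot 25 x{\left(D,-2 \right)} + 441 = - 281 \cdot 25 \left(- \frac{1}{2} + 11 - 2\right) + 441 = - 281 \cdot 25 \cdot \frac{17}{2} + 441 = \left(-281\right) \frac{425}{2} + 441 = - \frac{119425}{2} + 441 = - \frac{118543}{2}$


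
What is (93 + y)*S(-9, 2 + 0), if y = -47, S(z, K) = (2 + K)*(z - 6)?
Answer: -2760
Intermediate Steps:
S(z, K) = (-6 + z)*(2 + K) (S(z, K) = (2 + K)*(-6 + z) = (-6 + z)*(2 + K))
(93 + y)*S(-9, 2 + 0) = (93 - 47)*(-12 - 6*(2 + 0) + 2*(-9) + (2 + 0)*(-9)) = 46*(-12 - 6*2 - 18 + 2*(-9)) = 46*(-12 - 12 - 18 - 18) = 46*(-60) = -2760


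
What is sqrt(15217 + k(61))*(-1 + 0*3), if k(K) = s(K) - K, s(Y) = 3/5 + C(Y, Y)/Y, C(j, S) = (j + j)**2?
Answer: -sqrt(385015)/5 ≈ -124.10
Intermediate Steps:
C(j, S) = 4*j**2 (C(j, S) = (2*j)**2 = 4*j**2)
s(Y) = 3/5 + 4*Y (s(Y) = 3/5 + (4*Y**2)/Y = 3*(1/5) + 4*Y = 3/5 + 4*Y)
k(K) = 3/5 + 3*K (k(K) = (3/5 + 4*K) - K = 3/5 + 3*K)
sqrt(15217 + k(61))*(-1 + 0*3) = sqrt(15217 + (3/5 + 3*61))*(-1 + 0*3) = sqrt(15217 + (3/5 + 183))*(-1 + 0) = sqrt(15217 + 918/5)*(-1) = sqrt(77003/5)*(-1) = (sqrt(385015)/5)*(-1) = -sqrt(385015)/5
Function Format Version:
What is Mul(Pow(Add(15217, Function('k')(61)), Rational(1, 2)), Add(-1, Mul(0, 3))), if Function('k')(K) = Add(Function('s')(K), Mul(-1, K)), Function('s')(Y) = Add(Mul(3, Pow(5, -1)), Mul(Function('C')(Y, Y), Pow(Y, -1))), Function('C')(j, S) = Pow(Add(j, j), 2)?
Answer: Mul(Rational(-1, 5), Pow(385015, Rational(1, 2))) ≈ -124.10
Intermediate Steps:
Function('C')(j, S) = Mul(4, Pow(j, 2)) (Function('C')(j, S) = Pow(Mul(2, j), 2) = Mul(4, Pow(j, 2)))
Function('s')(Y) = Add(Rational(3, 5), Mul(4, Y)) (Function('s')(Y) = Add(Mul(3, Pow(5, -1)), Mul(Mul(4, Pow(Y, 2)), Pow(Y, -1))) = Add(Mul(3, Rational(1, 5)), Mul(4, Y)) = Add(Rational(3, 5), Mul(4, Y)))
Function('k')(K) = Add(Rational(3, 5), Mul(3, K)) (Function('k')(K) = Add(Add(Rational(3, 5), Mul(4, K)), Mul(-1, K)) = Add(Rational(3, 5), Mul(3, K)))
Mul(Pow(Add(15217, Function('k')(61)), Rational(1, 2)), Add(-1, Mul(0, 3))) = Mul(Pow(Add(15217, Add(Rational(3, 5), Mul(3, 61))), Rational(1, 2)), Add(-1, Mul(0, 3))) = Mul(Pow(Add(15217, Add(Rational(3, 5), 183)), Rational(1, 2)), Add(-1, 0)) = Mul(Pow(Add(15217, Rational(918, 5)), Rational(1, 2)), -1) = Mul(Pow(Rational(77003, 5), Rational(1, 2)), -1) = Mul(Mul(Rational(1, 5), Pow(385015, Rational(1, 2))), -1) = Mul(Rational(-1, 5), Pow(385015, Rational(1, 2)))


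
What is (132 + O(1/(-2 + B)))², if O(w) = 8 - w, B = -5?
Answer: 962361/49 ≈ 19640.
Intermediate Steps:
(132 + O(1/(-2 + B)))² = (132 + (8 - 1/(-2 - 5)))² = (132 + (8 - 1/(-7)))² = (132 + (8 - 1*(-⅐)))² = (132 + (8 + ⅐))² = (132 + 57/7)² = (981/7)² = 962361/49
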